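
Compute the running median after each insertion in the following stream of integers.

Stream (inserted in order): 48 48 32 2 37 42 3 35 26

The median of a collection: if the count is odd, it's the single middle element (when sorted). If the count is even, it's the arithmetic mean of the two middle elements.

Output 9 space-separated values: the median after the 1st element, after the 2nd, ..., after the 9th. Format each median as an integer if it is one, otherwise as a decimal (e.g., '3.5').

Answer: 48 48 48 40 37 39.5 37 36 35

Derivation:
Step 1: insert 48 -> lo=[48] (size 1, max 48) hi=[] (size 0) -> median=48
Step 2: insert 48 -> lo=[48] (size 1, max 48) hi=[48] (size 1, min 48) -> median=48
Step 3: insert 32 -> lo=[32, 48] (size 2, max 48) hi=[48] (size 1, min 48) -> median=48
Step 4: insert 2 -> lo=[2, 32] (size 2, max 32) hi=[48, 48] (size 2, min 48) -> median=40
Step 5: insert 37 -> lo=[2, 32, 37] (size 3, max 37) hi=[48, 48] (size 2, min 48) -> median=37
Step 6: insert 42 -> lo=[2, 32, 37] (size 3, max 37) hi=[42, 48, 48] (size 3, min 42) -> median=39.5
Step 7: insert 3 -> lo=[2, 3, 32, 37] (size 4, max 37) hi=[42, 48, 48] (size 3, min 42) -> median=37
Step 8: insert 35 -> lo=[2, 3, 32, 35] (size 4, max 35) hi=[37, 42, 48, 48] (size 4, min 37) -> median=36
Step 9: insert 26 -> lo=[2, 3, 26, 32, 35] (size 5, max 35) hi=[37, 42, 48, 48] (size 4, min 37) -> median=35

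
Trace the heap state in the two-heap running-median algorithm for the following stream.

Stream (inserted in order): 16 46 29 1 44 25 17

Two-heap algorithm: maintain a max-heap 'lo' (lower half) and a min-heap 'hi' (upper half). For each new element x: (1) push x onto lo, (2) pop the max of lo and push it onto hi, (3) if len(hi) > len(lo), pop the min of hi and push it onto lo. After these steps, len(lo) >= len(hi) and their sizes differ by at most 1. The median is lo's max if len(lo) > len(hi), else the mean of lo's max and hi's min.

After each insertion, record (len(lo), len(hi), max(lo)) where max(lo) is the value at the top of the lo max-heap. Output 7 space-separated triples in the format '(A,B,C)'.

Answer: (1,0,16) (1,1,16) (2,1,29) (2,2,16) (3,2,29) (3,3,25) (4,3,25)

Derivation:
Step 1: insert 16 -> lo=[16] hi=[] -> (len(lo)=1, len(hi)=0, max(lo)=16)
Step 2: insert 46 -> lo=[16] hi=[46] -> (len(lo)=1, len(hi)=1, max(lo)=16)
Step 3: insert 29 -> lo=[16, 29] hi=[46] -> (len(lo)=2, len(hi)=1, max(lo)=29)
Step 4: insert 1 -> lo=[1, 16] hi=[29, 46] -> (len(lo)=2, len(hi)=2, max(lo)=16)
Step 5: insert 44 -> lo=[1, 16, 29] hi=[44, 46] -> (len(lo)=3, len(hi)=2, max(lo)=29)
Step 6: insert 25 -> lo=[1, 16, 25] hi=[29, 44, 46] -> (len(lo)=3, len(hi)=3, max(lo)=25)
Step 7: insert 17 -> lo=[1, 16, 17, 25] hi=[29, 44, 46] -> (len(lo)=4, len(hi)=3, max(lo)=25)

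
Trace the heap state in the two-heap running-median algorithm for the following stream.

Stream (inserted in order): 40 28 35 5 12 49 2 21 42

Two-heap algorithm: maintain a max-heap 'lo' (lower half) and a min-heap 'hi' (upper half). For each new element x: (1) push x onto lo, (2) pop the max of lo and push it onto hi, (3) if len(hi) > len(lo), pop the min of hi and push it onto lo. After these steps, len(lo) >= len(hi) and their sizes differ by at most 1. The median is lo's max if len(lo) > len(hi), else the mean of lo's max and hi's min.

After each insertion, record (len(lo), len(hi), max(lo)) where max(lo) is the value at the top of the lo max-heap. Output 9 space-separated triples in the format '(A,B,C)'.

Step 1: insert 40 -> lo=[40] hi=[] -> (len(lo)=1, len(hi)=0, max(lo)=40)
Step 2: insert 28 -> lo=[28] hi=[40] -> (len(lo)=1, len(hi)=1, max(lo)=28)
Step 3: insert 35 -> lo=[28, 35] hi=[40] -> (len(lo)=2, len(hi)=1, max(lo)=35)
Step 4: insert 5 -> lo=[5, 28] hi=[35, 40] -> (len(lo)=2, len(hi)=2, max(lo)=28)
Step 5: insert 12 -> lo=[5, 12, 28] hi=[35, 40] -> (len(lo)=3, len(hi)=2, max(lo)=28)
Step 6: insert 49 -> lo=[5, 12, 28] hi=[35, 40, 49] -> (len(lo)=3, len(hi)=3, max(lo)=28)
Step 7: insert 2 -> lo=[2, 5, 12, 28] hi=[35, 40, 49] -> (len(lo)=4, len(hi)=3, max(lo)=28)
Step 8: insert 21 -> lo=[2, 5, 12, 21] hi=[28, 35, 40, 49] -> (len(lo)=4, len(hi)=4, max(lo)=21)
Step 9: insert 42 -> lo=[2, 5, 12, 21, 28] hi=[35, 40, 42, 49] -> (len(lo)=5, len(hi)=4, max(lo)=28)

Answer: (1,0,40) (1,1,28) (2,1,35) (2,2,28) (3,2,28) (3,3,28) (4,3,28) (4,4,21) (5,4,28)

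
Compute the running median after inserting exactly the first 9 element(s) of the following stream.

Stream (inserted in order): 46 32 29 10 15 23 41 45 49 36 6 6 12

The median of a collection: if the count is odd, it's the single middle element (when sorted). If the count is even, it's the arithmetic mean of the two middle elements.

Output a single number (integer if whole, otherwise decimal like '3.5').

Answer: 32

Derivation:
Step 1: insert 46 -> lo=[46] (size 1, max 46) hi=[] (size 0) -> median=46
Step 2: insert 32 -> lo=[32] (size 1, max 32) hi=[46] (size 1, min 46) -> median=39
Step 3: insert 29 -> lo=[29, 32] (size 2, max 32) hi=[46] (size 1, min 46) -> median=32
Step 4: insert 10 -> lo=[10, 29] (size 2, max 29) hi=[32, 46] (size 2, min 32) -> median=30.5
Step 5: insert 15 -> lo=[10, 15, 29] (size 3, max 29) hi=[32, 46] (size 2, min 32) -> median=29
Step 6: insert 23 -> lo=[10, 15, 23] (size 3, max 23) hi=[29, 32, 46] (size 3, min 29) -> median=26
Step 7: insert 41 -> lo=[10, 15, 23, 29] (size 4, max 29) hi=[32, 41, 46] (size 3, min 32) -> median=29
Step 8: insert 45 -> lo=[10, 15, 23, 29] (size 4, max 29) hi=[32, 41, 45, 46] (size 4, min 32) -> median=30.5
Step 9: insert 49 -> lo=[10, 15, 23, 29, 32] (size 5, max 32) hi=[41, 45, 46, 49] (size 4, min 41) -> median=32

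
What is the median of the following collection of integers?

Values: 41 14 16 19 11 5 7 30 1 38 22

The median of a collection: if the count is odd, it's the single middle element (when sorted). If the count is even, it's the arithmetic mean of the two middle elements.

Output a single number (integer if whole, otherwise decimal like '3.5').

Step 1: insert 41 -> lo=[41] (size 1, max 41) hi=[] (size 0) -> median=41
Step 2: insert 14 -> lo=[14] (size 1, max 14) hi=[41] (size 1, min 41) -> median=27.5
Step 3: insert 16 -> lo=[14, 16] (size 2, max 16) hi=[41] (size 1, min 41) -> median=16
Step 4: insert 19 -> lo=[14, 16] (size 2, max 16) hi=[19, 41] (size 2, min 19) -> median=17.5
Step 5: insert 11 -> lo=[11, 14, 16] (size 3, max 16) hi=[19, 41] (size 2, min 19) -> median=16
Step 6: insert 5 -> lo=[5, 11, 14] (size 3, max 14) hi=[16, 19, 41] (size 3, min 16) -> median=15
Step 7: insert 7 -> lo=[5, 7, 11, 14] (size 4, max 14) hi=[16, 19, 41] (size 3, min 16) -> median=14
Step 8: insert 30 -> lo=[5, 7, 11, 14] (size 4, max 14) hi=[16, 19, 30, 41] (size 4, min 16) -> median=15
Step 9: insert 1 -> lo=[1, 5, 7, 11, 14] (size 5, max 14) hi=[16, 19, 30, 41] (size 4, min 16) -> median=14
Step 10: insert 38 -> lo=[1, 5, 7, 11, 14] (size 5, max 14) hi=[16, 19, 30, 38, 41] (size 5, min 16) -> median=15
Step 11: insert 22 -> lo=[1, 5, 7, 11, 14, 16] (size 6, max 16) hi=[19, 22, 30, 38, 41] (size 5, min 19) -> median=16

Answer: 16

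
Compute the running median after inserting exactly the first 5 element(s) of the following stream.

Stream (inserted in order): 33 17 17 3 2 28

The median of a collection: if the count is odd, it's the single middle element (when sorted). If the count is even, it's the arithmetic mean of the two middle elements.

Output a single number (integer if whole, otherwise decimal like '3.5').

Answer: 17

Derivation:
Step 1: insert 33 -> lo=[33] (size 1, max 33) hi=[] (size 0) -> median=33
Step 2: insert 17 -> lo=[17] (size 1, max 17) hi=[33] (size 1, min 33) -> median=25
Step 3: insert 17 -> lo=[17, 17] (size 2, max 17) hi=[33] (size 1, min 33) -> median=17
Step 4: insert 3 -> lo=[3, 17] (size 2, max 17) hi=[17, 33] (size 2, min 17) -> median=17
Step 5: insert 2 -> lo=[2, 3, 17] (size 3, max 17) hi=[17, 33] (size 2, min 17) -> median=17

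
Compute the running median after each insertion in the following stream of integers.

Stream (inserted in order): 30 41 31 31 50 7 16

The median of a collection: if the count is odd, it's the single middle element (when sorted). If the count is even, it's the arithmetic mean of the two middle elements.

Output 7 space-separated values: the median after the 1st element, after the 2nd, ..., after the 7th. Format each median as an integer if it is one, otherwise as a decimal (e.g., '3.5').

Step 1: insert 30 -> lo=[30] (size 1, max 30) hi=[] (size 0) -> median=30
Step 2: insert 41 -> lo=[30] (size 1, max 30) hi=[41] (size 1, min 41) -> median=35.5
Step 3: insert 31 -> lo=[30, 31] (size 2, max 31) hi=[41] (size 1, min 41) -> median=31
Step 4: insert 31 -> lo=[30, 31] (size 2, max 31) hi=[31, 41] (size 2, min 31) -> median=31
Step 5: insert 50 -> lo=[30, 31, 31] (size 3, max 31) hi=[41, 50] (size 2, min 41) -> median=31
Step 6: insert 7 -> lo=[7, 30, 31] (size 3, max 31) hi=[31, 41, 50] (size 3, min 31) -> median=31
Step 7: insert 16 -> lo=[7, 16, 30, 31] (size 4, max 31) hi=[31, 41, 50] (size 3, min 31) -> median=31

Answer: 30 35.5 31 31 31 31 31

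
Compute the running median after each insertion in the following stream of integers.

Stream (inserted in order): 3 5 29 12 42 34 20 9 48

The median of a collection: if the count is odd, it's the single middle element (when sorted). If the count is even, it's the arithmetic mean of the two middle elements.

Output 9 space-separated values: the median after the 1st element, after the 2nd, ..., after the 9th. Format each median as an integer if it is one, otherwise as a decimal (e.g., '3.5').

Step 1: insert 3 -> lo=[3] (size 1, max 3) hi=[] (size 0) -> median=3
Step 2: insert 5 -> lo=[3] (size 1, max 3) hi=[5] (size 1, min 5) -> median=4
Step 3: insert 29 -> lo=[3, 5] (size 2, max 5) hi=[29] (size 1, min 29) -> median=5
Step 4: insert 12 -> lo=[3, 5] (size 2, max 5) hi=[12, 29] (size 2, min 12) -> median=8.5
Step 5: insert 42 -> lo=[3, 5, 12] (size 3, max 12) hi=[29, 42] (size 2, min 29) -> median=12
Step 6: insert 34 -> lo=[3, 5, 12] (size 3, max 12) hi=[29, 34, 42] (size 3, min 29) -> median=20.5
Step 7: insert 20 -> lo=[3, 5, 12, 20] (size 4, max 20) hi=[29, 34, 42] (size 3, min 29) -> median=20
Step 8: insert 9 -> lo=[3, 5, 9, 12] (size 4, max 12) hi=[20, 29, 34, 42] (size 4, min 20) -> median=16
Step 9: insert 48 -> lo=[3, 5, 9, 12, 20] (size 5, max 20) hi=[29, 34, 42, 48] (size 4, min 29) -> median=20

Answer: 3 4 5 8.5 12 20.5 20 16 20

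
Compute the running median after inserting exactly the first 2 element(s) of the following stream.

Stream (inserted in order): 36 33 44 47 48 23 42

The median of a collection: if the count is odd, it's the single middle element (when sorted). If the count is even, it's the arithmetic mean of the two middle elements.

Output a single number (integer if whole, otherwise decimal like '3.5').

Answer: 34.5

Derivation:
Step 1: insert 36 -> lo=[36] (size 1, max 36) hi=[] (size 0) -> median=36
Step 2: insert 33 -> lo=[33] (size 1, max 33) hi=[36] (size 1, min 36) -> median=34.5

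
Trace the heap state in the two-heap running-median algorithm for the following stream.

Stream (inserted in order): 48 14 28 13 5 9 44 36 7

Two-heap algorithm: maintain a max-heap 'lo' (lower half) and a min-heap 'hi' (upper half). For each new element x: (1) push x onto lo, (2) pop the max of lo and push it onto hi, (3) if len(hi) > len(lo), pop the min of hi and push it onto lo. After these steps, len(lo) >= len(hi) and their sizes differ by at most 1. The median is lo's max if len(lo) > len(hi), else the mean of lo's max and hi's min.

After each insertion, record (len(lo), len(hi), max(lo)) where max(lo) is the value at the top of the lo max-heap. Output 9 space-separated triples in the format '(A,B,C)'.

Step 1: insert 48 -> lo=[48] hi=[] -> (len(lo)=1, len(hi)=0, max(lo)=48)
Step 2: insert 14 -> lo=[14] hi=[48] -> (len(lo)=1, len(hi)=1, max(lo)=14)
Step 3: insert 28 -> lo=[14, 28] hi=[48] -> (len(lo)=2, len(hi)=1, max(lo)=28)
Step 4: insert 13 -> lo=[13, 14] hi=[28, 48] -> (len(lo)=2, len(hi)=2, max(lo)=14)
Step 5: insert 5 -> lo=[5, 13, 14] hi=[28, 48] -> (len(lo)=3, len(hi)=2, max(lo)=14)
Step 6: insert 9 -> lo=[5, 9, 13] hi=[14, 28, 48] -> (len(lo)=3, len(hi)=3, max(lo)=13)
Step 7: insert 44 -> lo=[5, 9, 13, 14] hi=[28, 44, 48] -> (len(lo)=4, len(hi)=3, max(lo)=14)
Step 8: insert 36 -> lo=[5, 9, 13, 14] hi=[28, 36, 44, 48] -> (len(lo)=4, len(hi)=4, max(lo)=14)
Step 9: insert 7 -> lo=[5, 7, 9, 13, 14] hi=[28, 36, 44, 48] -> (len(lo)=5, len(hi)=4, max(lo)=14)

Answer: (1,0,48) (1,1,14) (2,1,28) (2,2,14) (3,2,14) (3,3,13) (4,3,14) (4,4,14) (5,4,14)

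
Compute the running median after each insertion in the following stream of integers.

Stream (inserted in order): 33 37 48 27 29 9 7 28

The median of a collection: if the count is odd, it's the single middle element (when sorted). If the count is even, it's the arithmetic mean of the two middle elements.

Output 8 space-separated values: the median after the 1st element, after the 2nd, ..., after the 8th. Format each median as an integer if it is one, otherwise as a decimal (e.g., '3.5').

Step 1: insert 33 -> lo=[33] (size 1, max 33) hi=[] (size 0) -> median=33
Step 2: insert 37 -> lo=[33] (size 1, max 33) hi=[37] (size 1, min 37) -> median=35
Step 3: insert 48 -> lo=[33, 37] (size 2, max 37) hi=[48] (size 1, min 48) -> median=37
Step 4: insert 27 -> lo=[27, 33] (size 2, max 33) hi=[37, 48] (size 2, min 37) -> median=35
Step 5: insert 29 -> lo=[27, 29, 33] (size 3, max 33) hi=[37, 48] (size 2, min 37) -> median=33
Step 6: insert 9 -> lo=[9, 27, 29] (size 3, max 29) hi=[33, 37, 48] (size 3, min 33) -> median=31
Step 7: insert 7 -> lo=[7, 9, 27, 29] (size 4, max 29) hi=[33, 37, 48] (size 3, min 33) -> median=29
Step 8: insert 28 -> lo=[7, 9, 27, 28] (size 4, max 28) hi=[29, 33, 37, 48] (size 4, min 29) -> median=28.5

Answer: 33 35 37 35 33 31 29 28.5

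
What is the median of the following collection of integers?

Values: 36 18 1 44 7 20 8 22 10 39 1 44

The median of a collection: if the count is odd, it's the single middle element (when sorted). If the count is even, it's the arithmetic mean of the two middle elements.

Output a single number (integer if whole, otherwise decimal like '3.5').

Step 1: insert 36 -> lo=[36] (size 1, max 36) hi=[] (size 0) -> median=36
Step 2: insert 18 -> lo=[18] (size 1, max 18) hi=[36] (size 1, min 36) -> median=27
Step 3: insert 1 -> lo=[1, 18] (size 2, max 18) hi=[36] (size 1, min 36) -> median=18
Step 4: insert 44 -> lo=[1, 18] (size 2, max 18) hi=[36, 44] (size 2, min 36) -> median=27
Step 5: insert 7 -> lo=[1, 7, 18] (size 3, max 18) hi=[36, 44] (size 2, min 36) -> median=18
Step 6: insert 20 -> lo=[1, 7, 18] (size 3, max 18) hi=[20, 36, 44] (size 3, min 20) -> median=19
Step 7: insert 8 -> lo=[1, 7, 8, 18] (size 4, max 18) hi=[20, 36, 44] (size 3, min 20) -> median=18
Step 8: insert 22 -> lo=[1, 7, 8, 18] (size 4, max 18) hi=[20, 22, 36, 44] (size 4, min 20) -> median=19
Step 9: insert 10 -> lo=[1, 7, 8, 10, 18] (size 5, max 18) hi=[20, 22, 36, 44] (size 4, min 20) -> median=18
Step 10: insert 39 -> lo=[1, 7, 8, 10, 18] (size 5, max 18) hi=[20, 22, 36, 39, 44] (size 5, min 20) -> median=19
Step 11: insert 1 -> lo=[1, 1, 7, 8, 10, 18] (size 6, max 18) hi=[20, 22, 36, 39, 44] (size 5, min 20) -> median=18
Step 12: insert 44 -> lo=[1, 1, 7, 8, 10, 18] (size 6, max 18) hi=[20, 22, 36, 39, 44, 44] (size 6, min 20) -> median=19

Answer: 19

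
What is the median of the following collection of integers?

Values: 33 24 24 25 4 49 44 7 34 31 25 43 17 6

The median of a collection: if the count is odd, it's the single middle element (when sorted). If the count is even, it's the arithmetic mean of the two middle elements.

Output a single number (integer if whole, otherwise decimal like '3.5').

Answer: 25

Derivation:
Step 1: insert 33 -> lo=[33] (size 1, max 33) hi=[] (size 0) -> median=33
Step 2: insert 24 -> lo=[24] (size 1, max 24) hi=[33] (size 1, min 33) -> median=28.5
Step 3: insert 24 -> lo=[24, 24] (size 2, max 24) hi=[33] (size 1, min 33) -> median=24
Step 4: insert 25 -> lo=[24, 24] (size 2, max 24) hi=[25, 33] (size 2, min 25) -> median=24.5
Step 5: insert 4 -> lo=[4, 24, 24] (size 3, max 24) hi=[25, 33] (size 2, min 25) -> median=24
Step 6: insert 49 -> lo=[4, 24, 24] (size 3, max 24) hi=[25, 33, 49] (size 3, min 25) -> median=24.5
Step 7: insert 44 -> lo=[4, 24, 24, 25] (size 4, max 25) hi=[33, 44, 49] (size 3, min 33) -> median=25
Step 8: insert 7 -> lo=[4, 7, 24, 24] (size 4, max 24) hi=[25, 33, 44, 49] (size 4, min 25) -> median=24.5
Step 9: insert 34 -> lo=[4, 7, 24, 24, 25] (size 5, max 25) hi=[33, 34, 44, 49] (size 4, min 33) -> median=25
Step 10: insert 31 -> lo=[4, 7, 24, 24, 25] (size 5, max 25) hi=[31, 33, 34, 44, 49] (size 5, min 31) -> median=28
Step 11: insert 25 -> lo=[4, 7, 24, 24, 25, 25] (size 6, max 25) hi=[31, 33, 34, 44, 49] (size 5, min 31) -> median=25
Step 12: insert 43 -> lo=[4, 7, 24, 24, 25, 25] (size 6, max 25) hi=[31, 33, 34, 43, 44, 49] (size 6, min 31) -> median=28
Step 13: insert 17 -> lo=[4, 7, 17, 24, 24, 25, 25] (size 7, max 25) hi=[31, 33, 34, 43, 44, 49] (size 6, min 31) -> median=25
Step 14: insert 6 -> lo=[4, 6, 7, 17, 24, 24, 25] (size 7, max 25) hi=[25, 31, 33, 34, 43, 44, 49] (size 7, min 25) -> median=25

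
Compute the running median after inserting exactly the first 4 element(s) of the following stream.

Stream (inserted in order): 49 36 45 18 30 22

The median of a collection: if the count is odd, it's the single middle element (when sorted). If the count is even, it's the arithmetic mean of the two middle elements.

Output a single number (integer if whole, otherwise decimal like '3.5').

Step 1: insert 49 -> lo=[49] (size 1, max 49) hi=[] (size 0) -> median=49
Step 2: insert 36 -> lo=[36] (size 1, max 36) hi=[49] (size 1, min 49) -> median=42.5
Step 3: insert 45 -> lo=[36, 45] (size 2, max 45) hi=[49] (size 1, min 49) -> median=45
Step 4: insert 18 -> lo=[18, 36] (size 2, max 36) hi=[45, 49] (size 2, min 45) -> median=40.5

Answer: 40.5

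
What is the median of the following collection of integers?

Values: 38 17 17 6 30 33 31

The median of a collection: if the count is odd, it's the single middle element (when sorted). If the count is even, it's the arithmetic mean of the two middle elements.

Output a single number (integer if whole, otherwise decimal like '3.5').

Answer: 30

Derivation:
Step 1: insert 38 -> lo=[38] (size 1, max 38) hi=[] (size 0) -> median=38
Step 2: insert 17 -> lo=[17] (size 1, max 17) hi=[38] (size 1, min 38) -> median=27.5
Step 3: insert 17 -> lo=[17, 17] (size 2, max 17) hi=[38] (size 1, min 38) -> median=17
Step 4: insert 6 -> lo=[6, 17] (size 2, max 17) hi=[17, 38] (size 2, min 17) -> median=17
Step 5: insert 30 -> lo=[6, 17, 17] (size 3, max 17) hi=[30, 38] (size 2, min 30) -> median=17
Step 6: insert 33 -> lo=[6, 17, 17] (size 3, max 17) hi=[30, 33, 38] (size 3, min 30) -> median=23.5
Step 7: insert 31 -> lo=[6, 17, 17, 30] (size 4, max 30) hi=[31, 33, 38] (size 3, min 31) -> median=30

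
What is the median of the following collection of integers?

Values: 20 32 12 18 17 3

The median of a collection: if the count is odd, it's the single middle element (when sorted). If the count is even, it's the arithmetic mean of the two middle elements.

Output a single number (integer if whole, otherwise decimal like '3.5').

Step 1: insert 20 -> lo=[20] (size 1, max 20) hi=[] (size 0) -> median=20
Step 2: insert 32 -> lo=[20] (size 1, max 20) hi=[32] (size 1, min 32) -> median=26
Step 3: insert 12 -> lo=[12, 20] (size 2, max 20) hi=[32] (size 1, min 32) -> median=20
Step 4: insert 18 -> lo=[12, 18] (size 2, max 18) hi=[20, 32] (size 2, min 20) -> median=19
Step 5: insert 17 -> lo=[12, 17, 18] (size 3, max 18) hi=[20, 32] (size 2, min 20) -> median=18
Step 6: insert 3 -> lo=[3, 12, 17] (size 3, max 17) hi=[18, 20, 32] (size 3, min 18) -> median=17.5

Answer: 17.5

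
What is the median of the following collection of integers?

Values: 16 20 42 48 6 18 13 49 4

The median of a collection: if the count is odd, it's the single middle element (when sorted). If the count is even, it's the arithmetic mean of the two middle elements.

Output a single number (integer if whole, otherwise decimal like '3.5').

Step 1: insert 16 -> lo=[16] (size 1, max 16) hi=[] (size 0) -> median=16
Step 2: insert 20 -> lo=[16] (size 1, max 16) hi=[20] (size 1, min 20) -> median=18
Step 3: insert 42 -> lo=[16, 20] (size 2, max 20) hi=[42] (size 1, min 42) -> median=20
Step 4: insert 48 -> lo=[16, 20] (size 2, max 20) hi=[42, 48] (size 2, min 42) -> median=31
Step 5: insert 6 -> lo=[6, 16, 20] (size 3, max 20) hi=[42, 48] (size 2, min 42) -> median=20
Step 6: insert 18 -> lo=[6, 16, 18] (size 3, max 18) hi=[20, 42, 48] (size 3, min 20) -> median=19
Step 7: insert 13 -> lo=[6, 13, 16, 18] (size 4, max 18) hi=[20, 42, 48] (size 3, min 20) -> median=18
Step 8: insert 49 -> lo=[6, 13, 16, 18] (size 4, max 18) hi=[20, 42, 48, 49] (size 4, min 20) -> median=19
Step 9: insert 4 -> lo=[4, 6, 13, 16, 18] (size 5, max 18) hi=[20, 42, 48, 49] (size 4, min 20) -> median=18

Answer: 18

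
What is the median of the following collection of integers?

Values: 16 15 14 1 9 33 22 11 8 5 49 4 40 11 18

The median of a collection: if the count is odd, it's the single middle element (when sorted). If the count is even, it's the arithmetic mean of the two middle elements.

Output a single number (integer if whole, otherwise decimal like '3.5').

Answer: 14

Derivation:
Step 1: insert 16 -> lo=[16] (size 1, max 16) hi=[] (size 0) -> median=16
Step 2: insert 15 -> lo=[15] (size 1, max 15) hi=[16] (size 1, min 16) -> median=15.5
Step 3: insert 14 -> lo=[14, 15] (size 2, max 15) hi=[16] (size 1, min 16) -> median=15
Step 4: insert 1 -> lo=[1, 14] (size 2, max 14) hi=[15, 16] (size 2, min 15) -> median=14.5
Step 5: insert 9 -> lo=[1, 9, 14] (size 3, max 14) hi=[15, 16] (size 2, min 15) -> median=14
Step 6: insert 33 -> lo=[1, 9, 14] (size 3, max 14) hi=[15, 16, 33] (size 3, min 15) -> median=14.5
Step 7: insert 22 -> lo=[1, 9, 14, 15] (size 4, max 15) hi=[16, 22, 33] (size 3, min 16) -> median=15
Step 8: insert 11 -> lo=[1, 9, 11, 14] (size 4, max 14) hi=[15, 16, 22, 33] (size 4, min 15) -> median=14.5
Step 9: insert 8 -> lo=[1, 8, 9, 11, 14] (size 5, max 14) hi=[15, 16, 22, 33] (size 4, min 15) -> median=14
Step 10: insert 5 -> lo=[1, 5, 8, 9, 11] (size 5, max 11) hi=[14, 15, 16, 22, 33] (size 5, min 14) -> median=12.5
Step 11: insert 49 -> lo=[1, 5, 8, 9, 11, 14] (size 6, max 14) hi=[15, 16, 22, 33, 49] (size 5, min 15) -> median=14
Step 12: insert 4 -> lo=[1, 4, 5, 8, 9, 11] (size 6, max 11) hi=[14, 15, 16, 22, 33, 49] (size 6, min 14) -> median=12.5
Step 13: insert 40 -> lo=[1, 4, 5, 8, 9, 11, 14] (size 7, max 14) hi=[15, 16, 22, 33, 40, 49] (size 6, min 15) -> median=14
Step 14: insert 11 -> lo=[1, 4, 5, 8, 9, 11, 11] (size 7, max 11) hi=[14, 15, 16, 22, 33, 40, 49] (size 7, min 14) -> median=12.5
Step 15: insert 18 -> lo=[1, 4, 5, 8, 9, 11, 11, 14] (size 8, max 14) hi=[15, 16, 18, 22, 33, 40, 49] (size 7, min 15) -> median=14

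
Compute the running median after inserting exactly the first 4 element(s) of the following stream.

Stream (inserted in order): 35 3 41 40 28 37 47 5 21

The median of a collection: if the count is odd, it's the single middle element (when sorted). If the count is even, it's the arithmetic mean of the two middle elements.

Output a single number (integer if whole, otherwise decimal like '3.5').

Answer: 37.5

Derivation:
Step 1: insert 35 -> lo=[35] (size 1, max 35) hi=[] (size 0) -> median=35
Step 2: insert 3 -> lo=[3] (size 1, max 3) hi=[35] (size 1, min 35) -> median=19
Step 3: insert 41 -> lo=[3, 35] (size 2, max 35) hi=[41] (size 1, min 41) -> median=35
Step 4: insert 40 -> lo=[3, 35] (size 2, max 35) hi=[40, 41] (size 2, min 40) -> median=37.5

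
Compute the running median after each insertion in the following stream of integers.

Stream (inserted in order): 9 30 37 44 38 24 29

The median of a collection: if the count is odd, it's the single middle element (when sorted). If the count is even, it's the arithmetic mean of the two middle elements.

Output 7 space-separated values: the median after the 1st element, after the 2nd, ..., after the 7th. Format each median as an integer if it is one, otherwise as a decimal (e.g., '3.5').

Step 1: insert 9 -> lo=[9] (size 1, max 9) hi=[] (size 0) -> median=9
Step 2: insert 30 -> lo=[9] (size 1, max 9) hi=[30] (size 1, min 30) -> median=19.5
Step 3: insert 37 -> lo=[9, 30] (size 2, max 30) hi=[37] (size 1, min 37) -> median=30
Step 4: insert 44 -> lo=[9, 30] (size 2, max 30) hi=[37, 44] (size 2, min 37) -> median=33.5
Step 5: insert 38 -> lo=[9, 30, 37] (size 3, max 37) hi=[38, 44] (size 2, min 38) -> median=37
Step 6: insert 24 -> lo=[9, 24, 30] (size 3, max 30) hi=[37, 38, 44] (size 3, min 37) -> median=33.5
Step 7: insert 29 -> lo=[9, 24, 29, 30] (size 4, max 30) hi=[37, 38, 44] (size 3, min 37) -> median=30

Answer: 9 19.5 30 33.5 37 33.5 30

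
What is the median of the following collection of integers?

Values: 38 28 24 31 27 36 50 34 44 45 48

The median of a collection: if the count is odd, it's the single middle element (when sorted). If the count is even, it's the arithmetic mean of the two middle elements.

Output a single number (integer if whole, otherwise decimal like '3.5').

Answer: 36

Derivation:
Step 1: insert 38 -> lo=[38] (size 1, max 38) hi=[] (size 0) -> median=38
Step 2: insert 28 -> lo=[28] (size 1, max 28) hi=[38] (size 1, min 38) -> median=33
Step 3: insert 24 -> lo=[24, 28] (size 2, max 28) hi=[38] (size 1, min 38) -> median=28
Step 4: insert 31 -> lo=[24, 28] (size 2, max 28) hi=[31, 38] (size 2, min 31) -> median=29.5
Step 5: insert 27 -> lo=[24, 27, 28] (size 3, max 28) hi=[31, 38] (size 2, min 31) -> median=28
Step 6: insert 36 -> lo=[24, 27, 28] (size 3, max 28) hi=[31, 36, 38] (size 3, min 31) -> median=29.5
Step 7: insert 50 -> lo=[24, 27, 28, 31] (size 4, max 31) hi=[36, 38, 50] (size 3, min 36) -> median=31
Step 8: insert 34 -> lo=[24, 27, 28, 31] (size 4, max 31) hi=[34, 36, 38, 50] (size 4, min 34) -> median=32.5
Step 9: insert 44 -> lo=[24, 27, 28, 31, 34] (size 5, max 34) hi=[36, 38, 44, 50] (size 4, min 36) -> median=34
Step 10: insert 45 -> lo=[24, 27, 28, 31, 34] (size 5, max 34) hi=[36, 38, 44, 45, 50] (size 5, min 36) -> median=35
Step 11: insert 48 -> lo=[24, 27, 28, 31, 34, 36] (size 6, max 36) hi=[38, 44, 45, 48, 50] (size 5, min 38) -> median=36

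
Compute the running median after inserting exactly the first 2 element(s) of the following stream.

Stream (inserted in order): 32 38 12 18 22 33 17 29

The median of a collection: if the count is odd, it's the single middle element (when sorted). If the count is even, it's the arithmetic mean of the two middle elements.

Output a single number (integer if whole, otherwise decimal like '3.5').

Step 1: insert 32 -> lo=[32] (size 1, max 32) hi=[] (size 0) -> median=32
Step 2: insert 38 -> lo=[32] (size 1, max 32) hi=[38] (size 1, min 38) -> median=35

Answer: 35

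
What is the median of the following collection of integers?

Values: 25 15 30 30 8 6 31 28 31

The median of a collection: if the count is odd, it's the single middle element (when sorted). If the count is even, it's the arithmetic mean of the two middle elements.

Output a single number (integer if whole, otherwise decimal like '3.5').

Answer: 28

Derivation:
Step 1: insert 25 -> lo=[25] (size 1, max 25) hi=[] (size 0) -> median=25
Step 2: insert 15 -> lo=[15] (size 1, max 15) hi=[25] (size 1, min 25) -> median=20
Step 3: insert 30 -> lo=[15, 25] (size 2, max 25) hi=[30] (size 1, min 30) -> median=25
Step 4: insert 30 -> lo=[15, 25] (size 2, max 25) hi=[30, 30] (size 2, min 30) -> median=27.5
Step 5: insert 8 -> lo=[8, 15, 25] (size 3, max 25) hi=[30, 30] (size 2, min 30) -> median=25
Step 6: insert 6 -> lo=[6, 8, 15] (size 3, max 15) hi=[25, 30, 30] (size 3, min 25) -> median=20
Step 7: insert 31 -> lo=[6, 8, 15, 25] (size 4, max 25) hi=[30, 30, 31] (size 3, min 30) -> median=25
Step 8: insert 28 -> lo=[6, 8, 15, 25] (size 4, max 25) hi=[28, 30, 30, 31] (size 4, min 28) -> median=26.5
Step 9: insert 31 -> lo=[6, 8, 15, 25, 28] (size 5, max 28) hi=[30, 30, 31, 31] (size 4, min 30) -> median=28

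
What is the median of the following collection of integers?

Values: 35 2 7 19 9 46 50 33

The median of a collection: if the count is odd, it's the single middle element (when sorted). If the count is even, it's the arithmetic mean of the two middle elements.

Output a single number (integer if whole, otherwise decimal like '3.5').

Step 1: insert 35 -> lo=[35] (size 1, max 35) hi=[] (size 0) -> median=35
Step 2: insert 2 -> lo=[2] (size 1, max 2) hi=[35] (size 1, min 35) -> median=18.5
Step 3: insert 7 -> lo=[2, 7] (size 2, max 7) hi=[35] (size 1, min 35) -> median=7
Step 4: insert 19 -> lo=[2, 7] (size 2, max 7) hi=[19, 35] (size 2, min 19) -> median=13
Step 5: insert 9 -> lo=[2, 7, 9] (size 3, max 9) hi=[19, 35] (size 2, min 19) -> median=9
Step 6: insert 46 -> lo=[2, 7, 9] (size 3, max 9) hi=[19, 35, 46] (size 3, min 19) -> median=14
Step 7: insert 50 -> lo=[2, 7, 9, 19] (size 4, max 19) hi=[35, 46, 50] (size 3, min 35) -> median=19
Step 8: insert 33 -> lo=[2, 7, 9, 19] (size 4, max 19) hi=[33, 35, 46, 50] (size 4, min 33) -> median=26

Answer: 26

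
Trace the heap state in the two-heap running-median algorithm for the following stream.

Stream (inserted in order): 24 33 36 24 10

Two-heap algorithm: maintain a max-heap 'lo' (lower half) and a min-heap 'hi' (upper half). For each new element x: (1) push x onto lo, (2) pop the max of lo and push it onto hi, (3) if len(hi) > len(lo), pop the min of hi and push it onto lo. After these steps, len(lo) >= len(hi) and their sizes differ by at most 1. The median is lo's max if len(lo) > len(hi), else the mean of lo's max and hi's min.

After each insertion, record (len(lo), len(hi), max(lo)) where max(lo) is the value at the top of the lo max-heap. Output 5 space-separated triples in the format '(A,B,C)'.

Step 1: insert 24 -> lo=[24] hi=[] -> (len(lo)=1, len(hi)=0, max(lo)=24)
Step 2: insert 33 -> lo=[24] hi=[33] -> (len(lo)=1, len(hi)=1, max(lo)=24)
Step 3: insert 36 -> lo=[24, 33] hi=[36] -> (len(lo)=2, len(hi)=1, max(lo)=33)
Step 4: insert 24 -> lo=[24, 24] hi=[33, 36] -> (len(lo)=2, len(hi)=2, max(lo)=24)
Step 5: insert 10 -> lo=[10, 24, 24] hi=[33, 36] -> (len(lo)=3, len(hi)=2, max(lo)=24)

Answer: (1,0,24) (1,1,24) (2,1,33) (2,2,24) (3,2,24)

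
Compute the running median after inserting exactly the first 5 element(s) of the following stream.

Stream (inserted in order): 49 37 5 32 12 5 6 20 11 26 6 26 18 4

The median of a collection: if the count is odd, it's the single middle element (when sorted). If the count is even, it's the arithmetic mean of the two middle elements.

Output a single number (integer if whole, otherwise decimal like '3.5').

Step 1: insert 49 -> lo=[49] (size 1, max 49) hi=[] (size 0) -> median=49
Step 2: insert 37 -> lo=[37] (size 1, max 37) hi=[49] (size 1, min 49) -> median=43
Step 3: insert 5 -> lo=[5, 37] (size 2, max 37) hi=[49] (size 1, min 49) -> median=37
Step 4: insert 32 -> lo=[5, 32] (size 2, max 32) hi=[37, 49] (size 2, min 37) -> median=34.5
Step 5: insert 12 -> lo=[5, 12, 32] (size 3, max 32) hi=[37, 49] (size 2, min 37) -> median=32

Answer: 32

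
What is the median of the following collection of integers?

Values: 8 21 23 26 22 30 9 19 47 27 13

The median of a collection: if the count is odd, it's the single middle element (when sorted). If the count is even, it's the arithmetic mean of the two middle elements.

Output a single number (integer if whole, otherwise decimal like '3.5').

Step 1: insert 8 -> lo=[8] (size 1, max 8) hi=[] (size 0) -> median=8
Step 2: insert 21 -> lo=[8] (size 1, max 8) hi=[21] (size 1, min 21) -> median=14.5
Step 3: insert 23 -> lo=[8, 21] (size 2, max 21) hi=[23] (size 1, min 23) -> median=21
Step 4: insert 26 -> lo=[8, 21] (size 2, max 21) hi=[23, 26] (size 2, min 23) -> median=22
Step 5: insert 22 -> lo=[8, 21, 22] (size 3, max 22) hi=[23, 26] (size 2, min 23) -> median=22
Step 6: insert 30 -> lo=[8, 21, 22] (size 3, max 22) hi=[23, 26, 30] (size 3, min 23) -> median=22.5
Step 7: insert 9 -> lo=[8, 9, 21, 22] (size 4, max 22) hi=[23, 26, 30] (size 3, min 23) -> median=22
Step 8: insert 19 -> lo=[8, 9, 19, 21] (size 4, max 21) hi=[22, 23, 26, 30] (size 4, min 22) -> median=21.5
Step 9: insert 47 -> lo=[8, 9, 19, 21, 22] (size 5, max 22) hi=[23, 26, 30, 47] (size 4, min 23) -> median=22
Step 10: insert 27 -> lo=[8, 9, 19, 21, 22] (size 5, max 22) hi=[23, 26, 27, 30, 47] (size 5, min 23) -> median=22.5
Step 11: insert 13 -> lo=[8, 9, 13, 19, 21, 22] (size 6, max 22) hi=[23, 26, 27, 30, 47] (size 5, min 23) -> median=22

Answer: 22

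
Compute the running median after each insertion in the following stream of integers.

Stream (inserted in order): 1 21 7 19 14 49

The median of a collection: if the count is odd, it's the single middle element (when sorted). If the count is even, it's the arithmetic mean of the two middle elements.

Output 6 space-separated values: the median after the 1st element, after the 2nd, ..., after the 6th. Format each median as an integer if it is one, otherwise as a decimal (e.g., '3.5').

Answer: 1 11 7 13 14 16.5

Derivation:
Step 1: insert 1 -> lo=[1] (size 1, max 1) hi=[] (size 0) -> median=1
Step 2: insert 21 -> lo=[1] (size 1, max 1) hi=[21] (size 1, min 21) -> median=11
Step 3: insert 7 -> lo=[1, 7] (size 2, max 7) hi=[21] (size 1, min 21) -> median=7
Step 4: insert 19 -> lo=[1, 7] (size 2, max 7) hi=[19, 21] (size 2, min 19) -> median=13
Step 5: insert 14 -> lo=[1, 7, 14] (size 3, max 14) hi=[19, 21] (size 2, min 19) -> median=14
Step 6: insert 49 -> lo=[1, 7, 14] (size 3, max 14) hi=[19, 21, 49] (size 3, min 19) -> median=16.5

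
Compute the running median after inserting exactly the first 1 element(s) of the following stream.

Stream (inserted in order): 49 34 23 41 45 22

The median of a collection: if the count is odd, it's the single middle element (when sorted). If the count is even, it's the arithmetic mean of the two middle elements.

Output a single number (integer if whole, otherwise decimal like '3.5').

Answer: 49

Derivation:
Step 1: insert 49 -> lo=[49] (size 1, max 49) hi=[] (size 0) -> median=49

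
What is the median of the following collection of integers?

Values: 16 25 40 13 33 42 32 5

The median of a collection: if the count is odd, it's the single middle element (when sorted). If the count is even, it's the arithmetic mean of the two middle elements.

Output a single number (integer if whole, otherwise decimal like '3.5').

Answer: 28.5

Derivation:
Step 1: insert 16 -> lo=[16] (size 1, max 16) hi=[] (size 0) -> median=16
Step 2: insert 25 -> lo=[16] (size 1, max 16) hi=[25] (size 1, min 25) -> median=20.5
Step 3: insert 40 -> lo=[16, 25] (size 2, max 25) hi=[40] (size 1, min 40) -> median=25
Step 4: insert 13 -> lo=[13, 16] (size 2, max 16) hi=[25, 40] (size 2, min 25) -> median=20.5
Step 5: insert 33 -> lo=[13, 16, 25] (size 3, max 25) hi=[33, 40] (size 2, min 33) -> median=25
Step 6: insert 42 -> lo=[13, 16, 25] (size 3, max 25) hi=[33, 40, 42] (size 3, min 33) -> median=29
Step 7: insert 32 -> lo=[13, 16, 25, 32] (size 4, max 32) hi=[33, 40, 42] (size 3, min 33) -> median=32
Step 8: insert 5 -> lo=[5, 13, 16, 25] (size 4, max 25) hi=[32, 33, 40, 42] (size 4, min 32) -> median=28.5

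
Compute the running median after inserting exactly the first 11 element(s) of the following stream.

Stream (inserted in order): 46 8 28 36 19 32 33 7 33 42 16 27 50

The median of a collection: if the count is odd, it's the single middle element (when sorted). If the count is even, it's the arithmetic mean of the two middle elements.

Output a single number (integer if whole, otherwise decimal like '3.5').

Answer: 32

Derivation:
Step 1: insert 46 -> lo=[46] (size 1, max 46) hi=[] (size 0) -> median=46
Step 2: insert 8 -> lo=[8] (size 1, max 8) hi=[46] (size 1, min 46) -> median=27
Step 3: insert 28 -> lo=[8, 28] (size 2, max 28) hi=[46] (size 1, min 46) -> median=28
Step 4: insert 36 -> lo=[8, 28] (size 2, max 28) hi=[36, 46] (size 2, min 36) -> median=32
Step 5: insert 19 -> lo=[8, 19, 28] (size 3, max 28) hi=[36, 46] (size 2, min 36) -> median=28
Step 6: insert 32 -> lo=[8, 19, 28] (size 3, max 28) hi=[32, 36, 46] (size 3, min 32) -> median=30
Step 7: insert 33 -> lo=[8, 19, 28, 32] (size 4, max 32) hi=[33, 36, 46] (size 3, min 33) -> median=32
Step 8: insert 7 -> lo=[7, 8, 19, 28] (size 4, max 28) hi=[32, 33, 36, 46] (size 4, min 32) -> median=30
Step 9: insert 33 -> lo=[7, 8, 19, 28, 32] (size 5, max 32) hi=[33, 33, 36, 46] (size 4, min 33) -> median=32
Step 10: insert 42 -> lo=[7, 8, 19, 28, 32] (size 5, max 32) hi=[33, 33, 36, 42, 46] (size 5, min 33) -> median=32.5
Step 11: insert 16 -> lo=[7, 8, 16, 19, 28, 32] (size 6, max 32) hi=[33, 33, 36, 42, 46] (size 5, min 33) -> median=32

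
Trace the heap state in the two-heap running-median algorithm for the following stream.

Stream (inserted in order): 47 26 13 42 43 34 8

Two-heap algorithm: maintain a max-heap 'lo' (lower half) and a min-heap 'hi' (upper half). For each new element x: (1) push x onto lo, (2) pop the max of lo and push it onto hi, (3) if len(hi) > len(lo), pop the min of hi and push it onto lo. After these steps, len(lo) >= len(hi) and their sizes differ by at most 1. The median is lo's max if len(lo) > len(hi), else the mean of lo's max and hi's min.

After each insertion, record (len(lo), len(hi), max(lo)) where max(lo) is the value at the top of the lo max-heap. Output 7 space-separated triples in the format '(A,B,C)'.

Step 1: insert 47 -> lo=[47] hi=[] -> (len(lo)=1, len(hi)=0, max(lo)=47)
Step 2: insert 26 -> lo=[26] hi=[47] -> (len(lo)=1, len(hi)=1, max(lo)=26)
Step 3: insert 13 -> lo=[13, 26] hi=[47] -> (len(lo)=2, len(hi)=1, max(lo)=26)
Step 4: insert 42 -> lo=[13, 26] hi=[42, 47] -> (len(lo)=2, len(hi)=2, max(lo)=26)
Step 5: insert 43 -> lo=[13, 26, 42] hi=[43, 47] -> (len(lo)=3, len(hi)=2, max(lo)=42)
Step 6: insert 34 -> lo=[13, 26, 34] hi=[42, 43, 47] -> (len(lo)=3, len(hi)=3, max(lo)=34)
Step 7: insert 8 -> lo=[8, 13, 26, 34] hi=[42, 43, 47] -> (len(lo)=4, len(hi)=3, max(lo)=34)

Answer: (1,0,47) (1,1,26) (2,1,26) (2,2,26) (3,2,42) (3,3,34) (4,3,34)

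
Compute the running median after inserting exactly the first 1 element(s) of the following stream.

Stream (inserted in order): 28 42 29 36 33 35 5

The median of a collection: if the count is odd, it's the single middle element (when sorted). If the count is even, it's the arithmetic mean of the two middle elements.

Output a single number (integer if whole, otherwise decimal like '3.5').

Answer: 28

Derivation:
Step 1: insert 28 -> lo=[28] (size 1, max 28) hi=[] (size 0) -> median=28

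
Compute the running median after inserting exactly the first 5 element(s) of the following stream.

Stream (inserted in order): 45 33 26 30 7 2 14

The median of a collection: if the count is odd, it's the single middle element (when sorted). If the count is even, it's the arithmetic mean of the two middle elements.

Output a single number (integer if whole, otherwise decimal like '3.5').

Step 1: insert 45 -> lo=[45] (size 1, max 45) hi=[] (size 0) -> median=45
Step 2: insert 33 -> lo=[33] (size 1, max 33) hi=[45] (size 1, min 45) -> median=39
Step 3: insert 26 -> lo=[26, 33] (size 2, max 33) hi=[45] (size 1, min 45) -> median=33
Step 4: insert 30 -> lo=[26, 30] (size 2, max 30) hi=[33, 45] (size 2, min 33) -> median=31.5
Step 5: insert 7 -> lo=[7, 26, 30] (size 3, max 30) hi=[33, 45] (size 2, min 33) -> median=30

Answer: 30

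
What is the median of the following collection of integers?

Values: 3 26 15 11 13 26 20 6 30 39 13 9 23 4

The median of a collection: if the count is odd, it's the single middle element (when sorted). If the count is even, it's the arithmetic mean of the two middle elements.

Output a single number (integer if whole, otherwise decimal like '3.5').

Answer: 14

Derivation:
Step 1: insert 3 -> lo=[3] (size 1, max 3) hi=[] (size 0) -> median=3
Step 2: insert 26 -> lo=[3] (size 1, max 3) hi=[26] (size 1, min 26) -> median=14.5
Step 3: insert 15 -> lo=[3, 15] (size 2, max 15) hi=[26] (size 1, min 26) -> median=15
Step 4: insert 11 -> lo=[3, 11] (size 2, max 11) hi=[15, 26] (size 2, min 15) -> median=13
Step 5: insert 13 -> lo=[3, 11, 13] (size 3, max 13) hi=[15, 26] (size 2, min 15) -> median=13
Step 6: insert 26 -> lo=[3, 11, 13] (size 3, max 13) hi=[15, 26, 26] (size 3, min 15) -> median=14
Step 7: insert 20 -> lo=[3, 11, 13, 15] (size 4, max 15) hi=[20, 26, 26] (size 3, min 20) -> median=15
Step 8: insert 6 -> lo=[3, 6, 11, 13] (size 4, max 13) hi=[15, 20, 26, 26] (size 4, min 15) -> median=14
Step 9: insert 30 -> lo=[3, 6, 11, 13, 15] (size 5, max 15) hi=[20, 26, 26, 30] (size 4, min 20) -> median=15
Step 10: insert 39 -> lo=[3, 6, 11, 13, 15] (size 5, max 15) hi=[20, 26, 26, 30, 39] (size 5, min 20) -> median=17.5
Step 11: insert 13 -> lo=[3, 6, 11, 13, 13, 15] (size 6, max 15) hi=[20, 26, 26, 30, 39] (size 5, min 20) -> median=15
Step 12: insert 9 -> lo=[3, 6, 9, 11, 13, 13] (size 6, max 13) hi=[15, 20, 26, 26, 30, 39] (size 6, min 15) -> median=14
Step 13: insert 23 -> lo=[3, 6, 9, 11, 13, 13, 15] (size 7, max 15) hi=[20, 23, 26, 26, 30, 39] (size 6, min 20) -> median=15
Step 14: insert 4 -> lo=[3, 4, 6, 9, 11, 13, 13] (size 7, max 13) hi=[15, 20, 23, 26, 26, 30, 39] (size 7, min 15) -> median=14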